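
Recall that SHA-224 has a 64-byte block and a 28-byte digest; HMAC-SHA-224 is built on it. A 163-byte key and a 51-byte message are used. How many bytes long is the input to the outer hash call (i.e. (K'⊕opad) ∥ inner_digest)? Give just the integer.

Key is 163 > 64 bytes, so it is hashed to 28 bytes then zero-padded to 64: |K'| = 64.
Outer input = (K'⊕opad) ∥ H(inner) → 64 + 28 = 92 bytes.

92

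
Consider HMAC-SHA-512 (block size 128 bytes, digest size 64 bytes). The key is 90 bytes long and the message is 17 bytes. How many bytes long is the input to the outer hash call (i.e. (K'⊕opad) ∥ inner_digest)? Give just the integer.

Key is 90 ≤ 128 bytes, zero-padded: |K'| = 128.
Outer input = (K'⊕opad) ∥ H(inner) → 128 + 64 = 192 bytes.

192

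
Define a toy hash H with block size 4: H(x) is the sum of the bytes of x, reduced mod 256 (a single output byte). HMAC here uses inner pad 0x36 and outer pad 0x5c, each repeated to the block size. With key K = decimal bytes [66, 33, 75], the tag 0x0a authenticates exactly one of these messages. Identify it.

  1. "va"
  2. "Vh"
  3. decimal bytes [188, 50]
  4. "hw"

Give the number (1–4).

2

Key decimal bytes [66, 33, 75] = 42 21 4b is 3 bytes ≤ B = 4; zero-pad to 4 bytes: K' = 42 21 4b 00.
K' ⊕ ipad = 74 17 7d 36; K' ⊕ opad = 1e 7d 17 5c.
m1: inner = H(74 17 7d 36 76 61) = 15; tag = H(1e 7d 17 5c 15) = 23
m2: inner = H(74 17 7d 36 56 68) = fc; tag = H(1e 7d 17 5c fc) = 0a ← matches
m3: inner = H(74 17 7d 36 bc 32) = 2c; tag = H(1e 7d 17 5c 2c) = 3a
m4: inner = H(74 17 7d 36 68 77) = 1d; tag = H(1e 7d 17 5c 1d) = 2b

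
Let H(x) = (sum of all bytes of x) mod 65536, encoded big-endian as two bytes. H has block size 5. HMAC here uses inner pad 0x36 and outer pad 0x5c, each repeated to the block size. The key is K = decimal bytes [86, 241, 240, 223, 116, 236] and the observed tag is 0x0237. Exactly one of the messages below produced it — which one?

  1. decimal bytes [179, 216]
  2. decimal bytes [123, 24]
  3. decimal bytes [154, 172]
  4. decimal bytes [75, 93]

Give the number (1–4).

Key decimal bytes [86, 241, 240, 223, 116, 236] = 56 f1 f0 df 74 ec is 6 bytes > B = 5, so hash it first: H(key) = 04 76, then zero-pad to 5 bytes: K' = 04 76 00 00 00.
K' ⊕ ipad = 32 40 36 36 36; K' ⊕ opad = 58 2a 5c 5c 5c.
m1: inner = H(32 40 36 36 36 b3 d8) = 02 9f; tag = H(58 2a 5c 5c 5c 02 9f) = 0237 ← matches
m2: inner = H(32 40 36 36 36 7b 18) = 01 a7; tag = H(58 2a 5c 5c 5c 01 a7) = 023e
m3: inner = H(32 40 36 36 36 9a ac) = 02 5a; tag = H(58 2a 5c 5c 5c 02 5a) = 01f2
m4: inner = H(32 40 36 36 36 4b 5d) = 01 bc; tag = H(58 2a 5c 5c 5c 01 bc) = 0253

1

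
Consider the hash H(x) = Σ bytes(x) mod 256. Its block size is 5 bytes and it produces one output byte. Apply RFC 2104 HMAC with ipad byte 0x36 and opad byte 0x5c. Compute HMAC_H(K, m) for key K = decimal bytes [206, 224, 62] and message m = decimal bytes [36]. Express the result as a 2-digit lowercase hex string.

ce

Key decimal bytes [206, 224, 62] = ce e0 3e is 3 bytes ≤ B = 5; zero-pad to 5 bytes: K' = ce e0 3e 00 00.
K' ⊕ ipad = f8 d6 08 36 36.  K' ⊕ opad = 92 bc 62 5c 5c.
Inner input = (K'⊕ipad) ∥ m = f8 d6 08 36 36 ∥ 24.
Inner hash: sum = 248+214+8+54+54+36 = 614; mod 256 = 102 → 66.
Outer input = (K'⊕opad) ∥ inner = 92 bc 62 5c 5c ∥ 66.
Outer hash (tag): sum = 146+188+98+92+92+102 = 718; mod 256 = 206 → ce.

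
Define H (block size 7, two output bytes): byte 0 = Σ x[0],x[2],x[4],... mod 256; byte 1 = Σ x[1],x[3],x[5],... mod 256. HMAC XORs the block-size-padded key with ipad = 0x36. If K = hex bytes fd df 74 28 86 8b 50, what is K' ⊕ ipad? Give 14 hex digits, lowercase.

cbe9421eb0bd66

Key hex bytes fd df 74 28 86 8b 50 is exactly B = 7 bytes: K' = fd df 74 28 86 8b 50.
XOR each byte with 0x36: fd⊕36=cb, df⊕36=e9, 74⊕36=42, 28⊕36=1e, 86⊕36=b0, 8b⊕36=bd, 50⊕36=66.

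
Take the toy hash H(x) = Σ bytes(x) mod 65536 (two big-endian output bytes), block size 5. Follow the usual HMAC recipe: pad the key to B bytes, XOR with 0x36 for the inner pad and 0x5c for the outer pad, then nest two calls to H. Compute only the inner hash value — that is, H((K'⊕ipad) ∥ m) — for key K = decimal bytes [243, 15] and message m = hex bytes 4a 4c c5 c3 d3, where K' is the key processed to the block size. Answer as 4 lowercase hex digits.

Key decimal bytes [243, 15] = f3 0f is 2 bytes ≤ B = 5; zero-pad to 5 bytes: K' = f3 0f 00 00 00.
K' ⊕ ipad = c5 39 36 36 36.
Inner input = c5 39 36 36 36 ∥ 4a 4c c5 c3 d3.
Inner hash: sum = 197+57+54+54+54+74+76+197+195+211 = 1169 → 04 91.

0491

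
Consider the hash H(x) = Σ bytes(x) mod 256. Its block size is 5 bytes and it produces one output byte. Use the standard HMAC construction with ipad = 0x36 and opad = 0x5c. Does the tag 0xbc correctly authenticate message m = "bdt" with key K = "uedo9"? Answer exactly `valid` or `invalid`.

valid

Key "uedo9" = 75 65 64 6f 39 is exactly B = 5 bytes: K' = 75 65 64 6f 39.
K' ⊕ ipad = 43 53 52 59 0f; K' ⊕ opad = 29 39 38 33 65.
Inner hash: sum = 67+83+82+89+15+98+100+116 = 650; mod 256 = 138 → 8a.
Outer hash (recomputed tag): sum = 41+57+56+51+101+138 = 444; mod 256 = 188 → bc.
Recomputed tag = bc; claimed = bc → match.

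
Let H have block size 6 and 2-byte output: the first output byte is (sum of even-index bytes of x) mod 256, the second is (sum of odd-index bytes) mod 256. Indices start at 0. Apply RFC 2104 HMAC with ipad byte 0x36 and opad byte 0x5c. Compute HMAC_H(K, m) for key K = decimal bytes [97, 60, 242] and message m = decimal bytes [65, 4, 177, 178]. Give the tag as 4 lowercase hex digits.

8a44

Key decimal bytes [97, 60, 242] = 61 3c f2 is 3 bytes ≤ B = 6; zero-pad to 6 bytes: K' = 61 3c f2 00 00 00.
K' ⊕ ipad = 57 0a c4 36 36 36.  K' ⊕ opad = 3d 60 ae 5c 5c 5c.
Inner input = (K'⊕ipad) ∥ m = 57 0a c4 36 36 36 ∥ 41 04 b1 b2.
Inner hash: even-index sum = 579 mod 256 = 67; odd-index sum = 300 mod 256 = 44 → 43 2c.
Outer input = (K'⊕opad) ∥ inner = 3d 60 ae 5c 5c 5c ∥ 43 2c.
Outer hash (tag): even-index sum = 394 mod 256 = 138; odd-index sum = 324 mod 256 = 68 → 8a 44.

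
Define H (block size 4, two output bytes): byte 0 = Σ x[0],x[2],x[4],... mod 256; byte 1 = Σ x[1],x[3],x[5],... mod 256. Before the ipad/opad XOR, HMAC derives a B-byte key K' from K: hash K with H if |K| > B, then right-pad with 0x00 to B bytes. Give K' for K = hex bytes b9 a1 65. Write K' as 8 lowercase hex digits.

b9a16500

Key hex bytes b9 a1 65 is 3 bytes ≤ B = 4; zero-pad to 4 bytes: K' = b9 a1 65 00.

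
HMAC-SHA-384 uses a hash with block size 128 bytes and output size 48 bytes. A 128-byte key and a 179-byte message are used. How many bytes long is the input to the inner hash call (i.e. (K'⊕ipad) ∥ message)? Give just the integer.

307

Key is 128 ≤ 128 bytes, zero-padded: |K'| = 128.
Inner input = (K'⊕ipad) ∥ m → 128 + 179 = 307 bytes.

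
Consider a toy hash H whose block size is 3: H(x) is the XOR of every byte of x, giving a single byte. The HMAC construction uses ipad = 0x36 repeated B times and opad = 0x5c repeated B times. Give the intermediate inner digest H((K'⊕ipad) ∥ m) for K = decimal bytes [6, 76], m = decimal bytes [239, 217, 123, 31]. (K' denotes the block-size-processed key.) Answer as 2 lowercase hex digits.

2e

Key decimal bytes [6, 76] = 06 4c is 2 bytes ≤ B = 3; zero-pad to 3 bytes: K' = 06 4c 00.
K' ⊕ ipad = 30 7a 36.
Inner input = 30 7a 36 ∥ ef d9 7b 1f.
Inner hash: XOR 30⊕7a⊕36⊕ef⊕d9⊕7b⊕1f = 2e.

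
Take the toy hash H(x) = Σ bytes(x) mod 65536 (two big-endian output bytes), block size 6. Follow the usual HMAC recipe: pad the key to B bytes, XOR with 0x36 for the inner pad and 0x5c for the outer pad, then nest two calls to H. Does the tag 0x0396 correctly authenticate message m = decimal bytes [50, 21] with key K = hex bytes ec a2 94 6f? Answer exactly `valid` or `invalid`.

Key hex bytes ec a2 94 6f is 4 bytes ≤ B = 6; zero-pad to 6 bytes: K' = ec a2 94 6f 00 00.
K' ⊕ ipad = da 94 a2 59 36 36; K' ⊕ opad = b0 fe c8 33 5c 5c.
Inner hash: sum = 218+148+162+89+54+54+50+21 = 796 → 03 1c.
Outer hash (recomputed tag): sum = 176+254+200+51+92+92+3+28 = 896 → 03 80.
Recomputed tag = 0380; claimed = 0396 → mismatch.

invalid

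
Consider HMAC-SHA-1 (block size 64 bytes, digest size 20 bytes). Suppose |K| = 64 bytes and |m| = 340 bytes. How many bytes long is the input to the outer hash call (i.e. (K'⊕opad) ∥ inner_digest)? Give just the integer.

84

Key is 64 ≤ 64 bytes, zero-padded: |K'| = 64.
Outer input = (K'⊕opad) ∥ H(inner) → 64 + 20 = 84 bytes.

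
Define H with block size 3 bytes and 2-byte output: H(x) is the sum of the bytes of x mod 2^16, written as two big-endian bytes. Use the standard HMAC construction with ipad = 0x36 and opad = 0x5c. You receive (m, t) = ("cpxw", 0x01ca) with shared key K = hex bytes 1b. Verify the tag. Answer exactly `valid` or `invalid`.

Key hex bytes 1b is 1 byte ≤ B = 3; zero-pad to 3 bytes: K' = 1b 00 00.
K' ⊕ ipad = 2d 36 36; K' ⊕ opad = 47 5c 5c.
Inner hash: sum = 45+54+54+99+112+120+119 = 603 → 02 5b.
Outer hash (recomputed tag): sum = 71+92+92+2+91 = 348 → 01 5c.
Recomputed tag = 015c; claimed = 01ca → mismatch.

invalid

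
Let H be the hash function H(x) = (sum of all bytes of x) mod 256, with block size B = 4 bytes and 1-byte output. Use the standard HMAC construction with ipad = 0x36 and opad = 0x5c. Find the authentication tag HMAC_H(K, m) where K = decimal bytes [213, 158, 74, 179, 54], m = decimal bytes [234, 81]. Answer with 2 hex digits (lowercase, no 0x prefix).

Key decimal bytes [213, 158, 74, 179, 54] = d5 9e 4a b3 36 is 5 bytes > B = 4, so hash it first: H(key) = a6, then zero-pad to 4 bytes: K' = a6 00 00 00.
K' ⊕ ipad = 90 36 36 36.  K' ⊕ opad = fa 5c 5c 5c.
Inner input = (K'⊕ipad) ∥ m = 90 36 36 36 ∥ ea 51.
Inner hash: sum = 144+54+54+54+234+81 = 621; mod 256 = 109 → 6d.
Outer input = (K'⊕opad) ∥ inner = fa 5c 5c 5c ∥ 6d.
Outer hash (tag): sum = 250+92+92+92+109 = 635; mod 256 = 123 → 7b.

7b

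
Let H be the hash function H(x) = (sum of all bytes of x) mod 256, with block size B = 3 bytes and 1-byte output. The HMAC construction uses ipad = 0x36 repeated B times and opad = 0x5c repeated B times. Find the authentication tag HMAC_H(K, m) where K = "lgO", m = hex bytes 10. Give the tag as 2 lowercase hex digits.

b2

Key "lgO" = 6c 67 4f is exactly B = 3 bytes: K' = 6c 67 4f.
K' ⊕ ipad = 5a 51 79.  K' ⊕ opad = 30 3b 13.
Inner input = (K'⊕ipad) ∥ m = 5a 51 79 ∥ 10.
Inner hash: sum = 90+81+121+16 = 308; mod 256 = 52 → 34.
Outer input = (K'⊕opad) ∥ inner = 30 3b 13 ∥ 34.
Outer hash (tag): sum = 48+59+19+52 = 178 → b2.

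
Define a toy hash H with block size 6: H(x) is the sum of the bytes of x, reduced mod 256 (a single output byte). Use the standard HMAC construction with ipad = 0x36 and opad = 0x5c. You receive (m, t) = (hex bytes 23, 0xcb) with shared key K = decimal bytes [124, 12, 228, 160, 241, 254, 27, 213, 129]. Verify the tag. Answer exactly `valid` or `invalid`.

Key decimal bytes [124, 12, 228, 160, 241, 254, 27, 213, 129] = 7c 0c e4 a0 f1 fe 1b d5 81 is 9 bytes > B = 6, so hash it first: H(key) = 6c, then zero-pad to 6 bytes: K' = 6c 00 00 00 00 00.
K' ⊕ ipad = 5a 36 36 36 36 36; K' ⊕ opad = 30 5c 5c 5c 5c 5c.
Inner hash: sum = 90+54+54+54+54+54+35 = 395; mod 256 = 139 → 8b.
Outer hash (recomputed tag): sum = 48+92+92+92+92+92+139 = 647; mod 256 = 135 → 87.
Recomputed tag = 87; claimed = cb → mismatch.

invalid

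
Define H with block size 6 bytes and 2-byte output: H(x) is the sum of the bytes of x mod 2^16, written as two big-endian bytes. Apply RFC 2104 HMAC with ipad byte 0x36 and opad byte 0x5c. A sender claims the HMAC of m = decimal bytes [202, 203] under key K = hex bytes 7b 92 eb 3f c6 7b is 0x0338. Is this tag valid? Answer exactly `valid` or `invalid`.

invalid

Key hex bytes 7b 92 eb 3f c6 7b is exactly B = 6 bytes: K' = 7b 92 eb 3f c6 7b.
K' ⊕ ipad = 4d a4 dd 09 f0 4d; K' ⊕ opad = 27 ce b7 63 9a 27.
Inner hash: sum = 77+164+221+9+240+77+202+203 = 1193 → 04 a9.
Outer hash (recomputed tag): sum = 39+206+183+99+154+39+4+169 = 893 → 03 7d.
Recomputed tag = 037d; claimed = 0338 → mismatch.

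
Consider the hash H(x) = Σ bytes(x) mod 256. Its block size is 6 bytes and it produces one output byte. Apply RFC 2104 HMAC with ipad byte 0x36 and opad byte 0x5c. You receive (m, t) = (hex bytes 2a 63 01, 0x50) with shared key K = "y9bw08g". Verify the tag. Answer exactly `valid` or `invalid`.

invalid

Key "y9bw08g" = 79 39 62 77 30 38 67 is 7 bytes > B = 6, so hash it first: H(key) = 5a, then zero-pad to 6 bytes: K' = 5a 00 00 00 00 00.
K' ⊕ ipad = 6c 36 36 36 36 36; K' ⊕ opad = 06 5c 5c 5c 5c 5c.
Inner hash: sum = 108+54+54+54+54+54+42+99+1 = 520; mod 256 = 8 → 08.
Outer hash (recomputed tag): sum = 6+92+92+92+92+92+8 = 474; mod 256 = 218 → da.
Recomputed tag = da; claimed = 50 → mismatch.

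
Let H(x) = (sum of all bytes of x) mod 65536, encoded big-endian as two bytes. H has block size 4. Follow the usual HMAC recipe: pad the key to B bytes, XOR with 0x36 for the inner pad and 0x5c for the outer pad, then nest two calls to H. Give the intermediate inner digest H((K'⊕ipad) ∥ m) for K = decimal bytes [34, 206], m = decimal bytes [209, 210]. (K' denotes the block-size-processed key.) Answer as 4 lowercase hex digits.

Key decimal bytes [34, 206] = 22 ce is 2 bytes ≤ B = 4; zero-pad to 4 bytes: K' = 22 ce 00 00.
K' ⊕ ipad = 14 f8 36 36.
Inner input = 14 f8 36 36 ∥ d1 d2.
Inner hash: sum = 20+248+54+54+209+210 = 795 → 03 1b.

031b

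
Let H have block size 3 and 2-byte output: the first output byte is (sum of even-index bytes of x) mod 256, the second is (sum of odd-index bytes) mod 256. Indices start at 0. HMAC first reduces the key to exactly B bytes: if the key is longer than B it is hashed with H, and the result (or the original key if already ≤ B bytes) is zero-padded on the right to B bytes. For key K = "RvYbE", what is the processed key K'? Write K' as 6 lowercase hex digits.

|K| = 5 > B = 3, so first hash the key.
H(K): even-index sum = 240 mod 256 = 240; odd-index sum = 216 mod 256 = 216 → f0 d8.
Zero-pad H(K) = f0 d8 to 3 bytes: K' = f0 d8 00.

f0d800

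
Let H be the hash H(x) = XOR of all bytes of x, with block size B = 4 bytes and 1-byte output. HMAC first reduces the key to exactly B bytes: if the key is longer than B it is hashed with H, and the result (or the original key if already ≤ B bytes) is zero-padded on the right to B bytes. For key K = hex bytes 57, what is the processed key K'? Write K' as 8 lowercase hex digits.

Key hex bytes 57 is 1 byte ≤ B = 4; zero-pad to 4 bytes: K' = 57 00 00 00.

57000000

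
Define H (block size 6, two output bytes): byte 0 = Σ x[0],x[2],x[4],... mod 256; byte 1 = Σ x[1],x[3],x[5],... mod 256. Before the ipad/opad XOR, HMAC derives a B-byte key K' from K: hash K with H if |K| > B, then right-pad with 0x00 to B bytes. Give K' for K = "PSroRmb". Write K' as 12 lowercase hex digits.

762f00000000

|K| = 7 > B = 6, so first hash the key.
H(K): even-index sum = 374 mod 256 = 118; odd-index sum = 303 mod 256 = 47 → 76 2f.
Zero-pad H(K) = 76 2f to 6 bytes: K' = 76 2f 00 00 00 00.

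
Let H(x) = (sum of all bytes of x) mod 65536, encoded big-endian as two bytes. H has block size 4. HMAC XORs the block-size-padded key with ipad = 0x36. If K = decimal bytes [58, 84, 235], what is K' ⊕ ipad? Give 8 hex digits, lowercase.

Key decimal bytes [58, 84, 235] = 3a 54 eb is 3 bytes ≤ B = 4; zero-pad to 4 bytes: K' = 3a 54 eb 00.
XOR each byte with 0x36: 3a⊕36=0c, 54⊕36=62, eb⊕36=dd, 00⊕36=36.

0c62dd36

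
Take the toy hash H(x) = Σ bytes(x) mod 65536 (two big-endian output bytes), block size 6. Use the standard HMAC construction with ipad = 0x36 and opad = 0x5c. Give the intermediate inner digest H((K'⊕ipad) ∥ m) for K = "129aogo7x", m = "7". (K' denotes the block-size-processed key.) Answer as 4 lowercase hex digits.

020a

Key "129aogo7x" = 31 32 39 61 6f 67 6f 37 78 is 9 bytes > B = 6, so hash it first: H(key) = 02 f1, then zero-pad to 6 bytes: K' = 02 f1 00 00 00 00.
K' ⊕ ipad = 34 c7 36 36 36 36.
Inner input = 34 c7 36 36 36 36 ∥ 37.
Inner hash: sum = 52+199+54+54+54+54+55 = 522 → 02 0a.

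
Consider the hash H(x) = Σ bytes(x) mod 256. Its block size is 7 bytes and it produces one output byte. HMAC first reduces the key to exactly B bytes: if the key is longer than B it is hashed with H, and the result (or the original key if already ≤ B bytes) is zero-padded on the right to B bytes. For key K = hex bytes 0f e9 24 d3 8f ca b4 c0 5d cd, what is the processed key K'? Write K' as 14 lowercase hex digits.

|K| = 10 > B = 7, so first hash the key.
H(K): sum = 15+233+36+211+143+202+180+192+93+205 = 1510; mod 256 = 230 → e6.
Zero-pad H(K) = e6 to 7 bytes: K' = e6 00 00 00 00 00 00.

e6000000000000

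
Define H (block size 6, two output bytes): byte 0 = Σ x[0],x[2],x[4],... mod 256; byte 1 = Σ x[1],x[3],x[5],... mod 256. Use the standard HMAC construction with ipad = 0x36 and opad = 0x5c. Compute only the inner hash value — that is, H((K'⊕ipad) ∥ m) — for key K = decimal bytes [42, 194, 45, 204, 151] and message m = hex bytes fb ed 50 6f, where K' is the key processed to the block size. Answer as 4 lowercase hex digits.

Key decimal bytes [42, 194, 45, 204, 151] = 2a c2 2d cc 97 is 5 bytes ≤ B = 6; zero-pad to 6 bytes: K' = 2a c2 2d cc 97 00.
K' ⊕ ipad = 1c f4 1b fa a1 36.
Inner input = 1c f4 1b fa a1 36 ∥ fb ed 50 6f.
Inner hash: even-index sum = 547 mod 256 = 35; odd-index sum = 896 mod 256 = 128 → 23 80.

2380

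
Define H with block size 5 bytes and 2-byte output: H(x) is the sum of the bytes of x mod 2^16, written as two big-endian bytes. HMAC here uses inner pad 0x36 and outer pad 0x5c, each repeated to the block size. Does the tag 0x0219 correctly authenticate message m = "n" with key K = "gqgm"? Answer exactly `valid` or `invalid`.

valid

Key "gqgm" = 67 71 67 6d is 4 bytes ≤ B = 5; zero-pad to 5 bytes: K' = 67 71 67 6d 00.
K' ⊕ ipad = 51 47 51 5b 36; K' ⊕ opad = 3b 2d 3b 31 5c.
Inner hash: sum = 81+71+81+91+54+110 = 488 → 01 e8.
Outer hash (recomputed tag): sum = 59+45+59+49+92+1+232 = 537 → 02 19.
Recomputed tag = 0219; claimed = 0219 → match.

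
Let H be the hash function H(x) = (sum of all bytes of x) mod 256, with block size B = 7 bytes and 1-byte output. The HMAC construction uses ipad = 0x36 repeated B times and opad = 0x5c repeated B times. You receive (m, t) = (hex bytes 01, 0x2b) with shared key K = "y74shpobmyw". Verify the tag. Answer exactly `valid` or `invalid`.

Key "y74shpobmyw" = 79 37 34 73 68 70 6f 62 6d 79 77 is 11 bytes > B = 7, so hash it first: H(key) = 5d, then zero-pad to 7 bytes: K' = 5d 00 00 00 00 00 00.
K' ⊕ ipad = 6b 36 36 36 36 36 36; K' ⊕ opad = 01 5c 5c 5c 5c 5c 5c.
Inner hash: sum = 107+54+54+54+54+54+54+1 = 432; mod 256 = 176 → b0.
Outer hash (recomputed tag): sum = 1+92+92+92+92+92+92+176 = 729; mod 256 = 217 → d9.
Recomputed tag = d9; claimed = 2b → mismatch.

invalid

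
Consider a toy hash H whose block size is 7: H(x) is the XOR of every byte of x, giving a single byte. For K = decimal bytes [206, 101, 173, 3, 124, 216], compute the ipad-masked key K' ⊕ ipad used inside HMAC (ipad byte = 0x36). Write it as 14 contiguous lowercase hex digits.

Key decimal bytes [206, 101, 173, 3, 124, 216] = ce 65 ad 03 7c d8 is 6 bytes ≤ B = 7; zero-pad to 7 bytes: K' = ce 65 ad 03 7c d8 00.
XOR each byte with 0x36: ce⊕36=f8, 65⊕36=53, ad⊕36=9b, 03⊕36=35, 7c⊕36=4a, d8⊕36=ee, 00⊕36=36.

f8539b354aee36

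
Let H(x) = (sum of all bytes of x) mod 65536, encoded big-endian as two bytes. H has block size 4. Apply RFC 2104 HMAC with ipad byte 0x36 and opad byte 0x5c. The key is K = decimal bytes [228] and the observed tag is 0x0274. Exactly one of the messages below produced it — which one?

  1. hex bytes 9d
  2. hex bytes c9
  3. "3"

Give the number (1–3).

Key decimal bytes [228] = e4 is 1 byte ≤ B = 4; zero-pad to 4 bytes: K' = e4 00 00 00.
K' ⊕ ipad = d2 36 36 36; K' ⊕ opad = b8 5c 5c 5c.
m1: inner = H(d2 36 36 36 9d) = 02 11; tag = H(b8 5c 5c 5c 02 11) = 01df
m2: inner = H(d2 36 36 36 c9) = 02 3d; tag = H(b8 5c 5c 5c 02 3d) = 020b
m3: inner = H(d2 36 36 36 33) = 01 a7; tag = H(b8 5c 5c 5c 01 a7) = 0274 ← matches

3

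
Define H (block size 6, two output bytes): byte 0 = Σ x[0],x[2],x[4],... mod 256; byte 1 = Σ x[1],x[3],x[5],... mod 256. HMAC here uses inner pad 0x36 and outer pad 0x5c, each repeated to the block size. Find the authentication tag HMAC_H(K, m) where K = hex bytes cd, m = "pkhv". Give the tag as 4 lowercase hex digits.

8897

Key hex bytes cd is 1 byte ≤ B = 6; zero-pad to 6 bytes: K' = cd 00 00 00 00 00.
K' ⊕ ipad = fb 36 36 36 36 36.  K' ⊕ opad = 91 5c 5c 5c 5c 5c.
Inner input = (K'⊕ipad) ∥ m = fb 36 36 36 36 36 ∥ 70 6b 68 76.
Inner hash: even-index sum = 575 mod 256 = 63; odd-index sum = 387 mod 256 = 131 → 3f 83.
Outer input = (K'⊕opad) ∥ inner = 91 5c 5c 5c 5c 5c ∥ 3f 83.
Outer hash (tag): even-index sum = 392 mod 256 = 136; odd-index sum = 407 mod 256 = 151 → 88 97.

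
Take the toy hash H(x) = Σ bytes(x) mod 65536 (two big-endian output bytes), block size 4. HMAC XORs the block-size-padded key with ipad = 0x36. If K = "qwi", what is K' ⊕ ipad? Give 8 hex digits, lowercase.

47415f36

Key "qwi" = 71 77 69 is 3 bytes ≤ B = 4; zero-pad to 4 bytes: K' = 71 77 69 00.
XOR each byte with 0x36: 71⊕36=47, 77⊕36=41, 69⊕36=5f, 00⊕36=36.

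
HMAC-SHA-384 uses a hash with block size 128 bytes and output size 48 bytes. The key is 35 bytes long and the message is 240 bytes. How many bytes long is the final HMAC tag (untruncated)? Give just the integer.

The tag is one SHA-384 digest: 48 bytes.

48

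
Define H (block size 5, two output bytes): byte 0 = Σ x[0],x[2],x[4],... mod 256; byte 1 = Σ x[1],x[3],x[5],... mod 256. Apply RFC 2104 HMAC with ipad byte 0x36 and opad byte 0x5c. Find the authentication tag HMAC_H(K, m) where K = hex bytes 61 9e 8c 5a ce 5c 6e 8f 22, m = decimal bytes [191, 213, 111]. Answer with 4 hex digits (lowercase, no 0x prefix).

Key hex bytes 61 9e 8c 5a ce 5c 6e 8f 22 is 9 bytes > B = 5, so hash it first: H(key) = 4b e3, then zero-pad to 5 bytes: K' = 4b e3 00 00 00.
K' ⊕ ipad = 7d d5 36 36 36.  K' ⊕ opad = 17 bf 5c 5c 5c.
Inner input = (K'⊕ipad) ∥ m = 7d d5 36 36 36 ∥ bf d5 6f.
Inner hash: even-index sum = 446 mod 256 = 190; odd-index sum = 569 mod 256 = 57 → be 39.
Outer input = (K'⊕opad) ∥ inner = 17 bf 5c 5c 5c ∥ be 39.
Outer hash (tag): even-index sum = 264 mod 256 = 8; odd-index sum = 473 mod 256 = 217 → 08 d9.

08d9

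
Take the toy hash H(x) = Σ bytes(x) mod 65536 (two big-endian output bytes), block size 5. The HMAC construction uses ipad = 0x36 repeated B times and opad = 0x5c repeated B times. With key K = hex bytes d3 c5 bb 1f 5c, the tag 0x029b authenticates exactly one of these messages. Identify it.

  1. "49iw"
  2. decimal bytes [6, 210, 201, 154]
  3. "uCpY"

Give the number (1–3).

1

Key hex bytes d3 c5 bb 1f 5c is exactly B = 5 bytes: K' = d3 c5 bb 1f 5c.
K' ⊕ ipad = e5 f3 8d 29 6a; K' ⊕ opad = 8f 99 e7 43 00.
m1: inner = H(e5 f3 8d 29 6a 34 39 69 77) = 04 45; tag = H(8f 99 e7 43 00 04 45) = 029b ← matches
m2: inner = H(e5 f3 8d 29 6a 06 d2 c9 9a) = 05 33; tag = H(8f 99 e7 43 00 05 33) = 028a
m3: inner = H(e5 f3 8d 29 6a 75 43 70 59) = 04 79; tag = H(8f 99 e7 43 00 04 79) = 02cf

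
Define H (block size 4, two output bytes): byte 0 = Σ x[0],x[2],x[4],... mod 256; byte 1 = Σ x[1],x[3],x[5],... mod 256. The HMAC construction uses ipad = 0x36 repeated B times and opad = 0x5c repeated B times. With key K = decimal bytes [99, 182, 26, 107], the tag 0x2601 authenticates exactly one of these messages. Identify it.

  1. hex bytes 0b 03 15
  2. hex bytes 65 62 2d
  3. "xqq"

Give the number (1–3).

Key decimal bytes [99, 182, 26, 107] = 63 b6 1a 6b is exactly B = 4 bytes: K' = 63 b6 1a 6b.
K' ⊕ ipad = 55 80 2c 5d; K' ⊕ opad = 3f ea 46 37.
m1: inner = H(55 80 2c 5d 0b 03 15) = a1 e0; tag = H(3f ea 46 37 a1 e0) = 2601 ← matches
m2: inner = H(55 80 2c 5d 65 62 2d) = 13 3f; tag = H(3f ea 46 37 13 3f) = 9860
m3: inner = H(55 80 2c 5d 78 71 71) = 6a 4e; tag = H(3f ea 46 37 6a 4e) = ef6f

1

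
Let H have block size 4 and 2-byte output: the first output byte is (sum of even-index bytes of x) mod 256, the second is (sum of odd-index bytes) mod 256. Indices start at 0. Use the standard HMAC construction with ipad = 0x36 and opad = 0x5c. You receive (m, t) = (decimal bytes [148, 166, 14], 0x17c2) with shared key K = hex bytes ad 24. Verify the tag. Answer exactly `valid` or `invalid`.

Key hex bytes ad 24 is 2 bytes ≤ B = 4; zero-pad to 4 bytes: K' = ad 24 00 00.
K' ⊕ ipad = 9b 12 36 36; K' ⊕ opad = f1 78 5c 5c.
Inner hash: even-index sum = 371 mod 256 = 115; odd-index sum = 238 mod 256 = 238 → 73 ee.
Outer hash (recomputed tag): even-index sum = 448 mod 256 = 192; odd-index sum = 450 mod 256 = 194 → c0 c2.
Recomputed tag = c0c2; claimed = 17c2 → mismatch.

invalid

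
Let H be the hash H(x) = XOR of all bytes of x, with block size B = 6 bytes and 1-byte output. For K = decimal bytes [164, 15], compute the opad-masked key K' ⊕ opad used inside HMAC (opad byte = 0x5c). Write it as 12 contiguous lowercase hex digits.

f8535c5c5c5c

Key decimal bytes [164, 15] = a4 0f is 2 bytes ≤ B = 6; zero-pad to 6 bytes: K' = a4 0f 00 00 00 00.
XOR each byte with 0x5c: a4⊕5c=f8, 0f⊕5c=53, 00⊕5c=5c, 00⊕5c=5c, 00⊕5c=5c, 00⊕5c=5c.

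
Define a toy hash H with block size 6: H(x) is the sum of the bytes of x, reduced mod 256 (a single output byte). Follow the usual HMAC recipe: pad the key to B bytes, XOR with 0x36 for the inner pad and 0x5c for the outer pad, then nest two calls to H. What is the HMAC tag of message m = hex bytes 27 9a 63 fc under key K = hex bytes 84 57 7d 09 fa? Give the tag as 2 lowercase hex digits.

1a

Key hex bytes 84 57 7d 09 fa is 5 bytes ≤ B = 6; zero-pad to 6 bytes: K' = 84 57 7d 09 fa 00.
K' ⊕ ipad = b2 61 4b 3f cc 36.  K' ⊕ opad = d8 0b 21 55 a6 5c.
Inner input = (K'⊕ipad) ∥ m = b2 61 4b 3f cc 36 ∥ 27 9a 63 fc.
Inner hash: sum = 178+97+75+63+204+54+39+154+99+252 = 1215; mod 256 = 191 → bf.
Outer input = (K'⊕opad) ∥ inner = d8 0b 21 55 a6 5c ∥ bf.
Outer hash (tag): sum = 216+11+33+85+166+92+191 = 794; mod 256 = 26 → 1a.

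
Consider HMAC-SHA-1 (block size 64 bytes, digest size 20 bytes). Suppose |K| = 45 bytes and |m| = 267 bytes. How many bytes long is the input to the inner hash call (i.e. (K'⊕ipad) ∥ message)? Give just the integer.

331

Key is 45 ≤ 64 bytes, zero-padded: |K'| = 64.
Inner input = (K'⊕ipad) ∥ m → 64 + 267 = 331 bytes.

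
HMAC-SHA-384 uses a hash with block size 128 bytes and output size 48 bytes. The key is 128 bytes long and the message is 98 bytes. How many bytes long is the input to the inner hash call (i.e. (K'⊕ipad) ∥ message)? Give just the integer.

Key is 128 ≤ 128 bytes, zero-padded: |K'| = 128.
Inner input = (K'⊕ipad) ∥ m → 128 + 98 = 226 bytes.

226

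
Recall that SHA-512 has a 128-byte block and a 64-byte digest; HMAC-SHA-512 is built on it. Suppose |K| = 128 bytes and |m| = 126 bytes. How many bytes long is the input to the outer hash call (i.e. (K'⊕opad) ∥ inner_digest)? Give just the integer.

192

Key is 128 ≤ 128 bytes, zero-padded: |K'| = 128.
Outer input = (K'⊕opad) ∥ H(inner) → 128 + 64 = 192 bytes.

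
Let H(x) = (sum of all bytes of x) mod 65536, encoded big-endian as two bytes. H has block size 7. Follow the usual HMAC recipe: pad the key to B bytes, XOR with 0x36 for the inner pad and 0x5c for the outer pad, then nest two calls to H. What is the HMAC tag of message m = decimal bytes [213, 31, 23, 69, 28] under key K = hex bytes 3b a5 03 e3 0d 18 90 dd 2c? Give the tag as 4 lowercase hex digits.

Key hex bytes 3b a5 03 e3 0d 18 90 dd 2c is 9 bytes > B = 7, so hash it first: H(key) = 03 84, then zero-pad to 7 bytes: K' = 03 84 00 00 00 00 00.
K' ⊕ ipad = 35 b2 36 36 36 36 36.  K' ⊕ opad = 5f d8 5c 5c 5c 5c 5c.
Inner input = (K'⊕ipad) ∥ m = 35 b2 36 36 36 36 36 ∥ d5 1f 17 45 1c.
Inner hash: sum = 53+178+54+54+54+54+54+213+31+23+69+28 = 865 → 03 61.
Outer input = (K'⊕opad) ∥ inner = 5f d8 5c 5c 5c 5c 5c ∥ 03 61.
Outer hash (tag): sum = 95+216+92+92+92+92+92+3+97 = 871 → 03 67.

0367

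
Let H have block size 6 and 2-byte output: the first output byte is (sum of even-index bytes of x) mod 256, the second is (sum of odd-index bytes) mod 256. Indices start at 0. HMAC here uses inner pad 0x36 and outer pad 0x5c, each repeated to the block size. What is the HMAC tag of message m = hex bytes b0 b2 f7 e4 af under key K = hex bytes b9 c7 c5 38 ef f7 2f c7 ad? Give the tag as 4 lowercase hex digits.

Key hex bytes b9 c7 c5 38 ef f7 2f c7 ad is 9 bytes > B = 6, so hash it first: H(key) = 49 bd, then zero-pad to 6 bytes: K' = 49 bd 00 00 00 00.
K' ⊕ ipad = 7f 8b 36 36 36 36.  K' ⊕ opad = 15 e1 5c 5c 5c 5c.
Inner input = (K'⊕ipad) ∥ m = 7f 8b 36 36 36 36 ∥ b0 b2 f7 e4 af.
Inner hash: even-index sum = 833 mod 256 = 65; odd-index sum = 653 mod 256 = 141 → 41 8d.
Outer input = (K'⊕opad) ∥ inner = 15 e1 5c 5c 5c 5c ∥ 41 8d.
Outer hash (tag): even-index sum = 270 mod 256 = 14; odd-index sum = 550 mod 256 = 38 → 0e 26.

0e26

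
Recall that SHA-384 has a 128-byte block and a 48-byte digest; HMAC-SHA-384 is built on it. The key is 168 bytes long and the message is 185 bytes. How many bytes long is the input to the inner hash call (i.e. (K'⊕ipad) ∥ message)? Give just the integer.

Key is 168 > 128 bytes, so it is hashed to 48 bytes then zero-padded to 128: |K'| = 128.
Inner input = (K'⊕ipad) ∥ m → 128 + 185 = 313 bytes.

313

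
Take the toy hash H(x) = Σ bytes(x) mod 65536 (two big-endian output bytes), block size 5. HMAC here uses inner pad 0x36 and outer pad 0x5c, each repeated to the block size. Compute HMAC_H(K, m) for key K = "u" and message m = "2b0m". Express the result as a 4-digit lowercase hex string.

01e7

Key "u" = 75 is 1 byte ≤ B = 5; zero-pad to 5 bytes: K' = 75 00 00 00 00.
K' ⊕ ipad = 43 36 36 36 36.  K' ⊕ opad = 29 5c 5c 5c 5c.
Inner input = (K'⊕ipad) ∥ m = 43 36 36 36 36 ∥ 32 62 30 6d.
Inner hash: sum = 67+54+54+54+54+50+98+48+109 = 588 → 02 4c.
Outer input = (K'⊕opad) ∥ inner = 29 5c 5c 5c 5c ∥ 02 4c.
Outer hash (tag): sum = 41+92+92+92+92+2+76 = 487 → 01 e7.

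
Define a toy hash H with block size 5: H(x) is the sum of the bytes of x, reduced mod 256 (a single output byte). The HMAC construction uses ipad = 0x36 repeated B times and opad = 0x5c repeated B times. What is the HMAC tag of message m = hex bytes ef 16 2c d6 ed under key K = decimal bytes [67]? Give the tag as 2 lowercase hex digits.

Key decimal bytes [67] = 43 is 1 byte ≤ B = 5; zero-pad to 5 bytes: K' = 43 00 00 00 00.
K' ⊕ ipad = 75 36 36 36 36.  K' ⊕ opad = 1f 5c 5c 5c 5c.
Inner input = (K'⊕ipad) ∥ m = 75 36 36 36 36 ∥ ef 16 2c d6 ed.
Inner hash: sum = 117+54+54+54+54+239+22+44+214+237 = 1089; mod 256 = 65 → 41.
Outer input = (K'⊕opad) ∥ inner = 1f 5c 5c 5c 5c ∥ 41.
Outer hash (tag): sum = 31+92+92+92+92+65 = 464; mod 256 = 208 → d0.

d0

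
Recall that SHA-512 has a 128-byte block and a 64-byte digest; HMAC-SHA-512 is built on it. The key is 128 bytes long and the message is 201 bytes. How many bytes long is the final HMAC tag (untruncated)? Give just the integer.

The tag is one SHA-512 digest: 64 bytes.

64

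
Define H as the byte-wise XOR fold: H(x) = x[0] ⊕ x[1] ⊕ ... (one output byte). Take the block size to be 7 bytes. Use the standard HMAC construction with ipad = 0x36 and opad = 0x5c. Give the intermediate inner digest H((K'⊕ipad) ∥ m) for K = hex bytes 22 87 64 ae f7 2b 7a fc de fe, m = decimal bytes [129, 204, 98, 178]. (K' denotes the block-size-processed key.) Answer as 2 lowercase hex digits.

be

Key hex bytes 22 87 64 ae f7 2b 7a fc de fe is 10 bytes > B = 7, so hash it first: H(key) = 15, then zero-pad to 7 bytes: K' = 15 00 00 00 00 00 00.
K' ⊕ ipad = 23 36 36 36 36 36 36.
Inner input = 23 36 36 36 36 36 36 ∥ 81 cc 62 b2.
Inner hash: XOR 23⊕36⊕36⊕36⊕36⊕36⊕36⊕81⊕cc⊕62⊕b2 = be.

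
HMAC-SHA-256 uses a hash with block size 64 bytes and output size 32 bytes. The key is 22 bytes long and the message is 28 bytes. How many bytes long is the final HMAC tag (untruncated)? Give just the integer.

The tag is one SHA-256 digest: 32 bytes.

32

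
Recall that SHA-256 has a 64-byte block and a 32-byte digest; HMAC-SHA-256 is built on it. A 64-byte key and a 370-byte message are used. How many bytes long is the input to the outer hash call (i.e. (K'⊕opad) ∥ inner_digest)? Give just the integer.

Key is 64 ≤ 64 bytes, zero-padded: |K'| = 64.
Outer input = (K'⊕opad) ∥ H(inner) → 64 + 32 = 96 bytes.

96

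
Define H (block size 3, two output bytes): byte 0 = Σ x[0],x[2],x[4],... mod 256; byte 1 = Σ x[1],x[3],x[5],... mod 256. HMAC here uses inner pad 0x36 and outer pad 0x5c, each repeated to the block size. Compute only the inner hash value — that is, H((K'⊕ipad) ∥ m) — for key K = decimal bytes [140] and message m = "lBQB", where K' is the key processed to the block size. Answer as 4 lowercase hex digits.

74f3

Key decimal bytes [140] = 8c is 1 byte ≤ B = 3; zero-pad to 3 bytes: K' = 8c 00 00.
K' ⊕ ipad = ba 36 36.
Inner input = ba 36 36 ∥ 6c 42 51 42.
Inner hash: even-index sum = 372 mod 256 = 116; odd-index sum = 243 mod 256 = 243 → 74 f3.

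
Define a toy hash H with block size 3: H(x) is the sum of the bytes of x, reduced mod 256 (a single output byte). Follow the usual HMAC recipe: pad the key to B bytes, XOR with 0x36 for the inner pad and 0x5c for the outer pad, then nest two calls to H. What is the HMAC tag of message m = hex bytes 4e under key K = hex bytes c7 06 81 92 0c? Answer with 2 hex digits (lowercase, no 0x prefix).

fc

Key hex bytes c7 06 81 92 0c is 5 bytes > B = 3, so hash it first: H(key) = ec, then zero-pad to 3 bytes: K' = ec 00 00.
K' ⊕ ipad = da 36 36.  K' ⊕ opad = b0 5c 5c.
Inner input = (K'⊕ipad) ∥ m = da 36 36 ∥ 4e.
Inner hash: sum = 218+54+54+78 = 404; mod 256 = 148 → 94.
Outer input = (K'⊕opad) ∥ inner = b0 5c 5c ∥ 94.
Outer hash (tag): sum = 176+92+92+148 = 508; mod 256 = 252 → fc.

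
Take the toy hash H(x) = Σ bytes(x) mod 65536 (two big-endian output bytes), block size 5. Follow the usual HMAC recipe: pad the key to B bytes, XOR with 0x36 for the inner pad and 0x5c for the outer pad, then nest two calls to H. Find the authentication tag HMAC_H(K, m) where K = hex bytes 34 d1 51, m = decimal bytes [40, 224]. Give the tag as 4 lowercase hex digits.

Key hex bytes 34 d1 51 is 3 bytes ≤ B = 5; zero-pad to 5 bytes: K' = 34 d1 51 00 00.
K' ⊕ ipad = 02 e7 67 36 36.  K' ⊕ opad = 68 8d 0d 5c 5c.
Inner input = (K'⊕ipad) ∥ m = 02 e7 67 36 36 ∥ 28 e0.
Inner hash: sum = 2+231+103+54+54+40+224 = 708 → 02 c4.
Outer input = (K'⊕opad) ∥ inner = 68 8d 0d 5c 5c ∥ 02 c4.
Outer hash (tag): sum = 104+141+13+92+92+2+196 = 640 → 02 80.

0280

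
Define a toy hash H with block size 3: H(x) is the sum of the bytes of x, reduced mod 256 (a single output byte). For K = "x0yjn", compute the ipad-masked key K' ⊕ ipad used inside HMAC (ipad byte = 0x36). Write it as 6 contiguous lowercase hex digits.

cf3636

Key "x0yjn" = 78 30 79 6a 6e is 5 bytes > B = 3, so hash it first: H(key) = f9, then zero-pad to 3 bytes: K' = f9 00 00.
XOR each byte with 0x36: f9⊕36=cf, 00⊕36=36, 00⊕36=36.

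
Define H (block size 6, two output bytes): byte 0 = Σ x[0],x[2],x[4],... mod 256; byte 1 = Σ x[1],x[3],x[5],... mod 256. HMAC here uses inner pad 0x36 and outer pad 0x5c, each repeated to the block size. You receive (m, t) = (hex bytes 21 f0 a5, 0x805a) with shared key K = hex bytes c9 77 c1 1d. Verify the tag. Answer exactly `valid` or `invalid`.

valid

Key hex bytes c9 77 c1 1d is 4 bytes ≤ B = 6; zero-pad to 6 bytes: K' = c9 77 c1 1d 00 00.
K' ⊕ ipad = ff 41 f7 2b 36 36; K' ⊕ opad = 95 2b 9d 41 5c 5c.
Inner hash: even-index sum = 754 mod 256 = 242; odd-index sum = 402 mod 256 = 146 → f2 92.
Outer hash (recomputed tag): even-index sum = 640 mod 256 = 128; odd-index sum = 346 mod 256 = 90 → 80 5a.
Recomputed tag = 805a; claimed = 805a → match.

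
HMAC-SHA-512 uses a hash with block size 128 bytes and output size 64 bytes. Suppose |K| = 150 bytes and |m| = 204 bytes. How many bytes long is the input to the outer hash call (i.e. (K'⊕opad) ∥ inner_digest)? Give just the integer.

192

Key is 150 > 128 bytes, so it is hashed to 64 bytes then zero-padded to 128: |K'| = 128.
Outer input = (K'⊕opad) ∥ H(inner) → 128 + 64 = 192 bytes.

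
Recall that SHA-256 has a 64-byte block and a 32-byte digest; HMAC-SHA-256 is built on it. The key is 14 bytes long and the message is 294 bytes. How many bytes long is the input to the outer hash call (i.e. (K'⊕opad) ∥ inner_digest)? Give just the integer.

Key is 14 ≤ 64 bytes, zero-padded: |K'| = 64.
Outer input = (K'⊕opad) ∥ H(inner) → 64 + 32 = 96 bytes.

96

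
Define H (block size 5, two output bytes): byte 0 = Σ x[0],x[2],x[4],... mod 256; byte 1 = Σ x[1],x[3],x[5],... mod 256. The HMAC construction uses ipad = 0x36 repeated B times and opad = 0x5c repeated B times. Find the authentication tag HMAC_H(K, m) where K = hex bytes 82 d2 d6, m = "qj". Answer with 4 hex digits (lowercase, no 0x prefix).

Key hex bytes 82 d2 d6 is 3 bytes ≤ B = 5; zero-pad to 5 bytes: K' = 82 d2 d6 00 00.
K' ⊕ ipad = b4 e4 e0 36 36.  K' ⊕ opad = de 8e 8a 5c 5c.
Inner input = (K'⊕ipad) ∥ m = b4 e4 e0 36 36 ∥ 71 6a.
Inner hash: even-index sum = 564 mod 256 = 52; odd-index sum = 395 mod 256 = 139 → 34 8b.
Outer input = (K'⊕opad) ∥ inner = de 8e 8a 5c 5c ∥ 34 8b.
Outer hash (tag): even-index sum = 591 mod 256 = 79; odd-index sum = 286 mod 256 = 30 → 4f 1e.

4f1e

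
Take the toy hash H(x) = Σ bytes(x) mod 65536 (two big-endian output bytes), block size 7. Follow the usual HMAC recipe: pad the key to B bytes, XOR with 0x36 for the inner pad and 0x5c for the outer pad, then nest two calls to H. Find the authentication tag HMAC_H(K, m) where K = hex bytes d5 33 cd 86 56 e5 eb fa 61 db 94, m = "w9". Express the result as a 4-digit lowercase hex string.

Key hex bytes d5 33 cd 86 56 e5 eb fa 61 db 94 is 11 bytes > B = 7, so hash it first: H(key) = 07 4b, then zero-pad to 7 bytes: K' = 07 4b 00 00 00 00 00.
K' ⊕ ipad = 31 7d 36 36 36 36 36.  K' ⊕ opad = 5b 17 5c 5c 5c 5c 5c.
Inner input = (K'⊕ipad) ∥ m = 31 7d 36 36 36 36 36 ∥ 77 39.
Inner hash: sum = 49+125+54+54+54+54+54+119+57 = 620 → 02 6c.
Outer input = (K'⊕opad) ∥ inner = 5b 17 5c 5c 5c 5c 5c ∥ 02 6c.
Outer hash (tag): sum = 91+23+92+92+92+92+92+2+108 = 684 → 02 ac.

02ac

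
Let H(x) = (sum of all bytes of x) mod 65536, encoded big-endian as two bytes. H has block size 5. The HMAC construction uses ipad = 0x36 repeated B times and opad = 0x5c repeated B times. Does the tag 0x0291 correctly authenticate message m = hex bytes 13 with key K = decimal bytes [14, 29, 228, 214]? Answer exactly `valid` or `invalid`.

valid

Key decimal bytes [14, 29, 228, 214] = 0e 1d e4 d6 is 4 bytes ≤ B = 5; zero-pad to 5 bytes: K' = 0e 1d e4 d6 00.
K' ⊕ ipad = 38 2b d2 e0 36; K' ⊕ opad = 52 41 b8 8a 5c.
Inner hash: sum = 56+43+210+224+54+19 = 606 → 02 5e.
Outer hash (recomputed tag): sum = 82+65+184+138+92+2+94 = 657 → 02 91.
Recomputed tag = 0291; claimed = 0291 → match.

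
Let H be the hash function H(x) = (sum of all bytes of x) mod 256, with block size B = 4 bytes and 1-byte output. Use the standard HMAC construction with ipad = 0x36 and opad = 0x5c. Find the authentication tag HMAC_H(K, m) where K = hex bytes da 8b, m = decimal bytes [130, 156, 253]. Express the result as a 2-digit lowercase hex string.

45

Key hex bytes da 8b is 2 bytes ≤ B = 4; zero-pad to 4 bytes: K' = da 8b 00 00.
K' ⊕ ipad = ec bd 36 36.  K' ⊕ opad = 86 d7 5c 5c.
Inner input = (K'⊕ipad) ∥ m = ec bd 36 36 ∥ 82 9c fd.
Inner hash: sum = 236+189+54+54+130+156+253 = 1072; mod 256 = 48 → 30.
Outer input = (K'⊕opad) ∥ inner = 86 d7 5c 5c ∥ 30.
Outer hash (tag): sum = 134+215+92+92+48 = 581; mod 256 = 69 → 45.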